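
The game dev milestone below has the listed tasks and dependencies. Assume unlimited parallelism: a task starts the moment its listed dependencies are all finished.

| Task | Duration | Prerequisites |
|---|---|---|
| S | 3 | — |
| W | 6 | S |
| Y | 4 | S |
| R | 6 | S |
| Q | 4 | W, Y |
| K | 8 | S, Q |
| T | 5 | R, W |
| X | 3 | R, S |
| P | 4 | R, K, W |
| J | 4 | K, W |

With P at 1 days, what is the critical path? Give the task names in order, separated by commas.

S, W, Q, K, J

Baseline: S→W→Q→K→P = 3+6+4+8+4 = 25 → 25 days.
P is on the critical path; changing it to 1 makes that path 22 days.
New critical path: S→W→Q→K→J = 3+6+4+8+4 = 25 ⇒ 25 days.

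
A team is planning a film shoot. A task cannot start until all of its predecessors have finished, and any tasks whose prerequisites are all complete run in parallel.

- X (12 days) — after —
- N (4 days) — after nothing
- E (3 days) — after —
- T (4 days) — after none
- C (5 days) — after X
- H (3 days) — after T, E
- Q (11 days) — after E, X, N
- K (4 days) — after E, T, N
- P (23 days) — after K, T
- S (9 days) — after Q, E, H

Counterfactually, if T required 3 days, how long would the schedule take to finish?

32

The binding path is X→Q→S = 12+11+9 = 32; finish at 32 days.
T is off the critical path — its longest chain is 31 days, giving 1 of slack.
That remains the longest chain; total 32 days.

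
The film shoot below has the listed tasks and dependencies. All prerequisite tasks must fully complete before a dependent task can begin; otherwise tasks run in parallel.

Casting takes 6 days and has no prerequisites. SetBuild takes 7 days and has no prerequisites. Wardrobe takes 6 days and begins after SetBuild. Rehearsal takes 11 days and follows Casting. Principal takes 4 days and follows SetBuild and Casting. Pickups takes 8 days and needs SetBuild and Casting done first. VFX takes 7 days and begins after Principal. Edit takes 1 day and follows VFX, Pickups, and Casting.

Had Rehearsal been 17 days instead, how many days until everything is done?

Baseline: SetBuild→Principal→VFX→Edit = 7+4+7+1 = 19 → 19 days.
The longest path through Rehearsal is only 17 days, so Rehearsal has float 2.
The binding chain switches to Casting→Rehearsal = 6+17 = 23; finish 23 days.

23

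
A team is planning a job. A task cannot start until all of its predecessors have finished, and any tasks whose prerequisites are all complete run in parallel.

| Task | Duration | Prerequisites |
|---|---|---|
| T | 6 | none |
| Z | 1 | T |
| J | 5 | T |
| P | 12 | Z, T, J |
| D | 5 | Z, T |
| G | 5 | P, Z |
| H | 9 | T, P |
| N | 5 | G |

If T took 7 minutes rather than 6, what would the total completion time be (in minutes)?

Actual critical path: T→J→P→G→N = 6+5+12+5+5 = 33 ⇒ 33 minutes.
T lies on that path, so at 7 minutes the path becomes 34 minutes.
The critical path is still T→J→P→G→N; finish is now 34 minutes.

34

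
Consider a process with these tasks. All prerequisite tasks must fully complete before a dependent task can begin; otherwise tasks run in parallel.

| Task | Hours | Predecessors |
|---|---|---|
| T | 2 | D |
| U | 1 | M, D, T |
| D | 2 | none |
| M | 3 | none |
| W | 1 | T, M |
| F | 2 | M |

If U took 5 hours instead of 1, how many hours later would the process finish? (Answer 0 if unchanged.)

Critical path before the change: D→T→U = 2+2+1 = 5 giving 5 hours.
U is on the critical path; changing it to 5 makes that path 9 hours.
The critical path is still D→T→U; finish is now 9 hours.
Change in finish: 9 − 5 = +4 hours.

4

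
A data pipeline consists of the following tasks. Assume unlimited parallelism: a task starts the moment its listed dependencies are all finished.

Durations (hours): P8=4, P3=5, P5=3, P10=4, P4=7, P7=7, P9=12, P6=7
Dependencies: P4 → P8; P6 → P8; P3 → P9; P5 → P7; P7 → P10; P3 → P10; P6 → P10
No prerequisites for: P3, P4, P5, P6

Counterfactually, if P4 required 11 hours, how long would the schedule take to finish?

17

The binding path is P3→P9 = 5+12 = 17; finish at 17 hours.
The longest path through P4 is only 11 hours, so P4 has float 6.
The critical path is still P3→P9; finish is now 17 hours.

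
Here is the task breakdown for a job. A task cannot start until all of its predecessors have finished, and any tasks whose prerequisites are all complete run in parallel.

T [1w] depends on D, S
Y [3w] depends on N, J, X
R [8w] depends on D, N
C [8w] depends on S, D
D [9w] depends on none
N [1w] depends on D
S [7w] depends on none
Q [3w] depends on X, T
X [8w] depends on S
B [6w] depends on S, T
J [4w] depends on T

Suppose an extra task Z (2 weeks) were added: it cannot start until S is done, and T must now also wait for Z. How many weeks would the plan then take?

18

Originally the plan takes 18 weeks.
With Z inserted, T now waits for max(D, S, Z).
New critical path: D→N→R = 9+1+8 = 18 ⇒ 18 weeks.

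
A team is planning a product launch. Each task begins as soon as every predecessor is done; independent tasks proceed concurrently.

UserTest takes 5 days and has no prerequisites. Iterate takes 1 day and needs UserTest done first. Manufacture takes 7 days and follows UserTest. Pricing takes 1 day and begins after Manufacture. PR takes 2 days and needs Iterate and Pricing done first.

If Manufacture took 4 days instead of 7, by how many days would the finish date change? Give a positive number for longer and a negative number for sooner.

Critical path before the change: UserTest→Manufacture→Pricing→PR = 5+7+1+2 = 15 giving 15 days.
Manufacture lies on that path, so at 4 days the path becomes 12 days.
No other chain overtakes it, so the finish is 12 days.
Change in finish: 12 − 15 = -3 days.

-3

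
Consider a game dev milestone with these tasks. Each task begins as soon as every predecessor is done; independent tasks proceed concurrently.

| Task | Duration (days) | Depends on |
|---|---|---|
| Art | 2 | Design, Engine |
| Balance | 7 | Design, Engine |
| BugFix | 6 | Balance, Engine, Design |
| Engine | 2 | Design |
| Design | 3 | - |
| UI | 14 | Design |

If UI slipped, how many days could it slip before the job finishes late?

Design→Engine→Balance→BugFix = 3+2+7+6 = 18 sets the makespan at 18 days.
Longest path through UI: 17 days (earliest finish 17, latest finish 18).
So UI can slip 18 − 17 = 1 day.

1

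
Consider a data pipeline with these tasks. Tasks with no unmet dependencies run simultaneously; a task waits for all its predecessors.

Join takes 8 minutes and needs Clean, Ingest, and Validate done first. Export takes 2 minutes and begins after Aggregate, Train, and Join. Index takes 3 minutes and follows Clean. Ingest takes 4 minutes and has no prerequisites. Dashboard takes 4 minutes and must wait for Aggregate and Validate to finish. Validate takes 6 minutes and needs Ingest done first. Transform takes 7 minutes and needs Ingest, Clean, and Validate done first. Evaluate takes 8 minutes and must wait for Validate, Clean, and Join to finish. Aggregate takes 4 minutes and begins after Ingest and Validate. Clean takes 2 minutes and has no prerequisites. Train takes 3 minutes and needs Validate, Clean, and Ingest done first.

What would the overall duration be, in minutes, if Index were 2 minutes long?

Baseline: Ingest→Validate→Join→Evaluate = 4+6+8+8 = 26 → 26 minutes.
Index is off the critical path — its longest chain is 5 minutes, giving 21 of slack.
The critical path is still Ingest→Validate→Join→Evaluate; finish is now 26 minutes.

26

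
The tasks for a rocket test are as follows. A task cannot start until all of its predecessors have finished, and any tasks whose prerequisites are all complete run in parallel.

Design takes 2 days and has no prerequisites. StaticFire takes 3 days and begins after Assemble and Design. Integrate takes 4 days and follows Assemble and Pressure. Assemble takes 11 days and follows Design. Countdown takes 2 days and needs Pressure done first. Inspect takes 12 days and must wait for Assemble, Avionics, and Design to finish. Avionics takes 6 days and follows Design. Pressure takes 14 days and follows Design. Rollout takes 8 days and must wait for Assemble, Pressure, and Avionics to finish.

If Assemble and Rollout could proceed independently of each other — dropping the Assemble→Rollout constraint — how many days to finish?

Original critical path: Design→Assemble→Inspect = 2+11+12 = 25 ⇒ 25 days.
Dropping Assemble→Rollout doesn't change Rollout's earliest start (16); another predecessor still binds.
After: Design→Assemble→Inspect = 2+11+12 = 25 → 25 days.

25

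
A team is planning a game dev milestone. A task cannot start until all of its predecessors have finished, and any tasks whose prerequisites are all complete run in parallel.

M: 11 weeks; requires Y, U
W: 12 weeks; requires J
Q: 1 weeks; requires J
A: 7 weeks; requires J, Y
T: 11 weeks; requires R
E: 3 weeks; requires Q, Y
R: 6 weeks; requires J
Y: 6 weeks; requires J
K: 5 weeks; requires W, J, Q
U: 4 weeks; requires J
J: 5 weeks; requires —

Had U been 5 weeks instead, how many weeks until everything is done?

The binding path is J→W→K = 5+12+5 = 22; finish at 22 weeks.
U is off the critical path — its longest chain is 20 weeks, giving 2 of slack.
No other chain overtakes it, so the finish is 22 weeks.

22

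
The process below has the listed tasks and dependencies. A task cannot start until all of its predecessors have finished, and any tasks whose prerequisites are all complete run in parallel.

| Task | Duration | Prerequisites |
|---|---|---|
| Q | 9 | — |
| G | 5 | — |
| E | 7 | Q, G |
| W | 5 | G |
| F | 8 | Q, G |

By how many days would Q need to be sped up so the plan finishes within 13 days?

Current finish: 17 days; target: 13.
Q is on every critical path, so each day cut from Q cuts the finish by one (this holds down to a finish of 13).
Need 17 − 13 = 4 days off Q → Q becomes 5 days, finish becomes 13.

4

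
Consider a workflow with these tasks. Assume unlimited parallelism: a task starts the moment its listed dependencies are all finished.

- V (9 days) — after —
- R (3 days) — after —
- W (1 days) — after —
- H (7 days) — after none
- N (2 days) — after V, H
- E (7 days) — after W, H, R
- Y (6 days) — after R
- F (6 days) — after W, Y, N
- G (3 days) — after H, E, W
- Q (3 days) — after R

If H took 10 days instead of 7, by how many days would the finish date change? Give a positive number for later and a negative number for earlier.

3

As given, the longest chain is H→E→G = 7+7+3 = 17, so the finish is 17 days.
H is on the critical path; changing it to 10 makes that path 20 days.
That remains the longest chain; total 20 days.
Change in finish: 20 − 17 = +3 days.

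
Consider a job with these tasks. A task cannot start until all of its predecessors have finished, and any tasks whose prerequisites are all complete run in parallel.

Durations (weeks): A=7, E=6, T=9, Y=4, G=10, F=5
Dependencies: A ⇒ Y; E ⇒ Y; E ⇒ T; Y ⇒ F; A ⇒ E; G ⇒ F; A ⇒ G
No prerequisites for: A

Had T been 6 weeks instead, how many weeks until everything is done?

The binding path is A→E→T = 7+6+9 = 22; finish at 22 weeks.
T lies on that path, so at 6 weeks the path becomes 19 weeks.
Now A→E→Y→F = 7+6+4+5 = 22 is longest, so the finish becomes 22 weeks.

22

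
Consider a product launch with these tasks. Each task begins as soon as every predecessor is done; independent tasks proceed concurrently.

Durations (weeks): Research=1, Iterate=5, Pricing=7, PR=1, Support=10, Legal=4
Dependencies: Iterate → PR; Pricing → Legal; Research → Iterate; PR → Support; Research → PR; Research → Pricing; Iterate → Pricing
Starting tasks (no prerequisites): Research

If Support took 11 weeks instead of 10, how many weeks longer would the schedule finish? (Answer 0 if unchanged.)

Critical path before the change: Research→Iterate→PR→Support = 1+5+1+10 = 17 giving 17 weeks.
Support is on the critical path; changing it to 11 makes that path 18 weeks.
No other chain overtakes it, so the finish is 18 weeks.
Change in finish: 18 − 17 = +1 weeks.

1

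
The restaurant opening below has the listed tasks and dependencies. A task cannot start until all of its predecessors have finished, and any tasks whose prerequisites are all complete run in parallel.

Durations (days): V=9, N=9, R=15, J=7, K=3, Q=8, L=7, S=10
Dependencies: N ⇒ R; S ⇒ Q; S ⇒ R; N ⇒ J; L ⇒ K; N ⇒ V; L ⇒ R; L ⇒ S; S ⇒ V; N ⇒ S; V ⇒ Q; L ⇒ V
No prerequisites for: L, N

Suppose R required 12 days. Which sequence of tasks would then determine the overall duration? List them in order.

Actual critical path: N→S→V→Q = 9+10+9+8 = 36 ⇒ 36 days.
R has 2 days of float (longest path through it is 34).
No other chain overtakes it, so the finish is 36 days.

N, S, V, Q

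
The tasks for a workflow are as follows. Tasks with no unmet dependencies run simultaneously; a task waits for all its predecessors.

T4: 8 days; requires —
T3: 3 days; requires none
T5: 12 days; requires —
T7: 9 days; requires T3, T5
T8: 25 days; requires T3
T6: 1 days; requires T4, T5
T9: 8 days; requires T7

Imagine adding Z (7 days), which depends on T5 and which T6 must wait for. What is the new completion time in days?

Originally the plan takes 29 days.
With Z inserted, T6 now waits for max(T4, T5, Z).
New critical path: T5→T7→T9 = 12+9+8 = 29 ⇒ 29 days.

29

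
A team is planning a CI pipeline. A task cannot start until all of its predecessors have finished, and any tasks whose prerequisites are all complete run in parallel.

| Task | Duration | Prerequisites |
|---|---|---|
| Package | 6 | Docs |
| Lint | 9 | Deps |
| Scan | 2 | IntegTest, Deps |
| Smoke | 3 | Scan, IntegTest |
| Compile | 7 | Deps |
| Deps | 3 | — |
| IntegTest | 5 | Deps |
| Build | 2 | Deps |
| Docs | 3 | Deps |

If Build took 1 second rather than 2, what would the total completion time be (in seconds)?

13

The binding path is Deps→IntegTest→Scan→Smoke = 3+5+2+3 = 13; finish at 13 seconds.
The longest path through Build is only 5 seconds, so Build has float 8.
That remains the longest chain; total 13 seconds.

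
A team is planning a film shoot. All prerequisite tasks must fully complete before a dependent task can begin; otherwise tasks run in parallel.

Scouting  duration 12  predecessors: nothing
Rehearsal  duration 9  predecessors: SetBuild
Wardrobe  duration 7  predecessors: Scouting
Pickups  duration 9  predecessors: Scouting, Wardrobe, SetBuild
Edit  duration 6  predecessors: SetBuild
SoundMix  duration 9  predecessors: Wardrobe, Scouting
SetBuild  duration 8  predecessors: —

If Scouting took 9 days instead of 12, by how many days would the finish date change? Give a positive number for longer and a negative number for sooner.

Critical path before the change: Scouting→Wardrobe→Pickups = 12+7+9 = 28 giving 28 days.
Scouting lies on that path, so at 9 days the path becomes 25 days.
No other chain overtakes it, so the finish is 25 days.
Change in finish: 25 − 28 = -3 days.

-3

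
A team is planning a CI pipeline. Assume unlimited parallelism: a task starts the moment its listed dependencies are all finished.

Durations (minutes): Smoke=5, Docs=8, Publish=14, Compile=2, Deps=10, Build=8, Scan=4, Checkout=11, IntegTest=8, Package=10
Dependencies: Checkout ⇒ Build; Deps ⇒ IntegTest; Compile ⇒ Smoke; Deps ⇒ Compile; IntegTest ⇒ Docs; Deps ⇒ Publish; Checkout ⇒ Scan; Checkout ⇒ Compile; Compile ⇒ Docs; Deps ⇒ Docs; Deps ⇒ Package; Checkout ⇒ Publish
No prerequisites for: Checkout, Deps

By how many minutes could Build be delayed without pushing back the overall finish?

7

The longest chain is Deps→IntegTest→Docs = 10+8+8 = 26; overall finish 26 minutes.
The longest chain containing Build totals 19 minutes.
Slack of Build = 18 − 11 = 7 minutes.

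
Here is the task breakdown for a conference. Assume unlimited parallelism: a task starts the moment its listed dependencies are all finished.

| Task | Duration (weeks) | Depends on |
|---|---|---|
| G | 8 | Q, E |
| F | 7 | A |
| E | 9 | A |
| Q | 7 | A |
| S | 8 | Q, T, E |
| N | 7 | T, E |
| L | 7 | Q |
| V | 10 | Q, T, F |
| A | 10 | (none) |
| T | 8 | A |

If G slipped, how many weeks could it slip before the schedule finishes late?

A→T→V = 10+8+10 = 28 sets the makespan at 28 weeks.
G finishes as early as 27 and must finish by 28.
So G can slip 28 − 27 = 1 week.

1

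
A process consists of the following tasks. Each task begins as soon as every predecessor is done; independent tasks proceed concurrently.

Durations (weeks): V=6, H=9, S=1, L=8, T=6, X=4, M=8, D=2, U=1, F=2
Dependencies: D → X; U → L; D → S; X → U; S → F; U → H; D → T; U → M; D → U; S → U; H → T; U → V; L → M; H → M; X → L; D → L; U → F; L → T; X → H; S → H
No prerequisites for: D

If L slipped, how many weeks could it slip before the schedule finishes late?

D→X→U→H→M = 2+4+1+9+8 = 24 sets the makespan at 24 weeks.
Longest path through L: 23 weeks (earliest finish 15, latest finish 16).
So L can slip 16 − 15 = 1 week.

1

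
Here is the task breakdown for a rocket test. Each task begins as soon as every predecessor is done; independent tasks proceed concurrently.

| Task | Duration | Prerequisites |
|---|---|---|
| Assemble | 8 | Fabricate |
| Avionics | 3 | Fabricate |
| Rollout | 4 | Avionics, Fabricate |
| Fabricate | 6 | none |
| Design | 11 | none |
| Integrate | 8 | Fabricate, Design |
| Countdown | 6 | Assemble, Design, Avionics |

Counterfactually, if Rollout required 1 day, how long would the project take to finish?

Critical path before the change: Fabricate→Assemble→Countdown = 6+8+6 = 20 giving 20 days.
Rollout is off the critical path — its longest chain is 13 days, giving 7 of slack.
That remains the longest chain; total 20 days.

20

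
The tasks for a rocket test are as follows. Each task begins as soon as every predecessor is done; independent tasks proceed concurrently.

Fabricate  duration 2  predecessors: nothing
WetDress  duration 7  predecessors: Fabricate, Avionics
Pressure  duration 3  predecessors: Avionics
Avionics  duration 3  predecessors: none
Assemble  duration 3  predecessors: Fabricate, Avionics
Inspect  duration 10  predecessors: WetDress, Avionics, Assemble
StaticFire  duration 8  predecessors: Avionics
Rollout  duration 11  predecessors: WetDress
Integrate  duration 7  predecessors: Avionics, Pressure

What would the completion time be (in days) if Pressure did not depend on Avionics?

With the dependency in place, Avionics→WetDress→Rollout = 3+7+11 = 21 sets the finish at 21 days.
Without Avionics→Pressure, Pressure's earliest start moves from 3 to 0.
The longest chain is now Avionics→WetDress→Rollout = 3+7+11 = 21, so the job takes 21 days.

21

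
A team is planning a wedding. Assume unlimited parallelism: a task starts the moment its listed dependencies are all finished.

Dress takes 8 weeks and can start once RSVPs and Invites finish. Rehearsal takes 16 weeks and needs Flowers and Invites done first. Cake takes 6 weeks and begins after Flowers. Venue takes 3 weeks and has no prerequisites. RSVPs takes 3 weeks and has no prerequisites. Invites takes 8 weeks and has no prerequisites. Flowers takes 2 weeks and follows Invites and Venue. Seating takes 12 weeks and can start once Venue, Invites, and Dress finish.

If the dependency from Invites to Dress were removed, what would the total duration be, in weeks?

26

Original critical path: Invites→Dress→Seating = 8+8+12 = 28 ⇒ 28 weeks.
Without Invites→Dress, Dress's earliest start moves from 8 to 3.
After: Invites→Flowers→Rehearsal = 8+2+16 = 26 → 26 weeks.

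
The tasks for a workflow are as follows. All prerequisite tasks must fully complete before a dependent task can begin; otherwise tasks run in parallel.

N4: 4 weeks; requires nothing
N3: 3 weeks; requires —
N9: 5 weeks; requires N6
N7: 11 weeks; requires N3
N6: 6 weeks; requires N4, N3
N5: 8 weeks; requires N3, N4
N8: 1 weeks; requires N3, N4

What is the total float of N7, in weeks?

1

The longest chain is N4→N6→N9 = 4+6+5 = 15; overall finish 15 weeks.
The longest chain containing N7 totals 14 weeks.
So N7 can slip 15 − 14 = 1 week.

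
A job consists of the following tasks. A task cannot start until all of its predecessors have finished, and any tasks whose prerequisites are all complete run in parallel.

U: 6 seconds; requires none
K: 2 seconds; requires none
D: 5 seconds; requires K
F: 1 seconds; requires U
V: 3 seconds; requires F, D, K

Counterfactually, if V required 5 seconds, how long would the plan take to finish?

12

Baseline: U→F→V = 6+1+3 = 10 → 10 seconds.
V lies on that path, so at 5 seconds the path becomes 12 seconds.
The critical path is still U→F→V; finish is now 12 seconds.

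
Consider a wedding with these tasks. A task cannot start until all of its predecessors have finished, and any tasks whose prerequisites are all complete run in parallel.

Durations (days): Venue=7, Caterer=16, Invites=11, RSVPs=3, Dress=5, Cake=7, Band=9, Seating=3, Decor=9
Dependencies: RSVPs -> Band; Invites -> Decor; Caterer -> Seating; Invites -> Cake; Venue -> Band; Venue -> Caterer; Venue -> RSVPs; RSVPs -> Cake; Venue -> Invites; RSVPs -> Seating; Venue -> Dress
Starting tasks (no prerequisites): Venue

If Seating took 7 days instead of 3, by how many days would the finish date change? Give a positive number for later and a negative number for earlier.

Critical path before the change: Venue→Invites→Decor = 7+11+9 = 27 giving 27 days.
The longest path through Seating is only 26 days, so Seating has float 1.
The binding chain switches to Venue→Caterer→Seating = 7+16+7 = 30; finish 30 days.
Change in finish: 30 − 27 = +3 days.

3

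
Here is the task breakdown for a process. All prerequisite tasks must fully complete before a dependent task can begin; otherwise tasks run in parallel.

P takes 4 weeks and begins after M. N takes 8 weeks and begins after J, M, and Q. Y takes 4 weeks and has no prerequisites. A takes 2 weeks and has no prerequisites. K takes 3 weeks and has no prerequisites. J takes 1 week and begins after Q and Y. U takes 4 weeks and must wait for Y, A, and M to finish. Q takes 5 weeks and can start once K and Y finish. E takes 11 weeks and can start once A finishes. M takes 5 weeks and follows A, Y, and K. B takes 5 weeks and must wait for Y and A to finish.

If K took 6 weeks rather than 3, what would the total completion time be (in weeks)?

20

As given, the longest chain is Y→Q→J→N = 4+5+1+8 = 18, so the finish is 18 weeks.
K is off the critical path — its longest chain is 17 weeks, giving 1 of slack.
New critical path: K→Q→J→N = 6+5+1+8 = 20 ⇒ 20 weeks.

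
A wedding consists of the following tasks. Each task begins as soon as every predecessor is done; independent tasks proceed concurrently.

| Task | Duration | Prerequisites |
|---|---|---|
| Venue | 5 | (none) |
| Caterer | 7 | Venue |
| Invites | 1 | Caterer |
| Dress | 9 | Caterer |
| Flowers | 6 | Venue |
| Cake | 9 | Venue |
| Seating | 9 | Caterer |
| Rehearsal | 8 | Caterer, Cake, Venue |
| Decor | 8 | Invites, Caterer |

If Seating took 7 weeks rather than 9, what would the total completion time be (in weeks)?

Critical path before the change: Venue→Cake→Rehearsal = 5+9+8 = 22 giving 22 weeks.
Seating is off the critical path — its longest chain is 21 weeks, giving 1 of slack.
That remains the longest chain; total 22 weeks.

22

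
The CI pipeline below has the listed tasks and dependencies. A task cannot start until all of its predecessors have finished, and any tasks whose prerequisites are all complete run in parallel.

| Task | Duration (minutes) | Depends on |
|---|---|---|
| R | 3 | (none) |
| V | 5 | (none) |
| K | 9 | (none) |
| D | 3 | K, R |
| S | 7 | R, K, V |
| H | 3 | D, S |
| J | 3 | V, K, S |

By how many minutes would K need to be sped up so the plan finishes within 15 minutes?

Current finish: 19 minutes; target: 15.
K is on every critical path, so each minute cut from K cuts the finish by one (this holds down to a finish of 15).
Need 19 − 15 = 4 minutes off K → K becomes 5 minutes, finish becomes 15.

4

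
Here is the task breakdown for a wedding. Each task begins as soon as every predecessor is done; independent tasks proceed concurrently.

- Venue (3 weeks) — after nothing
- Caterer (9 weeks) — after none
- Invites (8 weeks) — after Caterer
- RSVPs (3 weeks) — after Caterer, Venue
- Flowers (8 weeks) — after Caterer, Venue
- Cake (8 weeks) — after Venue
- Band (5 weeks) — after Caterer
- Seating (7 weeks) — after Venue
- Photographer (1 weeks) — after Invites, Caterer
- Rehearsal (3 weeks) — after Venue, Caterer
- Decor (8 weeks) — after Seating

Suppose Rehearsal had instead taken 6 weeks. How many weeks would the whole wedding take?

18

Critical path before the change: Venue→Seating→Decor = 3+7+8 = 18 giving 18 weeks.
The longest path through Rehearsal is only 12 weeks, so Rehearsal has float 6.
That remains the longest chain; total 18 weeks.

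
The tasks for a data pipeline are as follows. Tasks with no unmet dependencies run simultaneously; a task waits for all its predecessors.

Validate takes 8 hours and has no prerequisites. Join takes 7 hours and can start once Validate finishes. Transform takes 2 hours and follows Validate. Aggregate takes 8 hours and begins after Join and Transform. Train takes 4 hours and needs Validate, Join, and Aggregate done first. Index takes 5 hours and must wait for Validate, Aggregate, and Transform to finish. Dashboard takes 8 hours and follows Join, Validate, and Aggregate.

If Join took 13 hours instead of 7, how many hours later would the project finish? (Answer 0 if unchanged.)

Baseline: Validate→Join→Aggregate→Dashboard = 8+7+8+8 = 31 → 31 hours.
Join is on the critical path; changing it to 13 makes that path 37 hours.
The critical path is still Validate→Join→Aggregate→Dashboard; finish is now 37 hours.
Change in finish: 37 − 31 = +6 hours.

6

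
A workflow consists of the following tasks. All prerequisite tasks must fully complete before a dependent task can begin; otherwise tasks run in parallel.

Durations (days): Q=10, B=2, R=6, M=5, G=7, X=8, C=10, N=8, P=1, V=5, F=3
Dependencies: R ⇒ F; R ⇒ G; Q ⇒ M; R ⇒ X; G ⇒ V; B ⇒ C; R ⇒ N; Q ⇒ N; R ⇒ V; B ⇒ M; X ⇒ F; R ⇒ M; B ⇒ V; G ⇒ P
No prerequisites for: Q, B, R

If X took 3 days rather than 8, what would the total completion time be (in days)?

18

Actual critical path: Q→N = 10+8 = 18 ⇒ 18 days.
X is off the critical path — its longest chain is 17 days, giving 1 of slack.
No other chain overtakes it, so the finish is 18 days.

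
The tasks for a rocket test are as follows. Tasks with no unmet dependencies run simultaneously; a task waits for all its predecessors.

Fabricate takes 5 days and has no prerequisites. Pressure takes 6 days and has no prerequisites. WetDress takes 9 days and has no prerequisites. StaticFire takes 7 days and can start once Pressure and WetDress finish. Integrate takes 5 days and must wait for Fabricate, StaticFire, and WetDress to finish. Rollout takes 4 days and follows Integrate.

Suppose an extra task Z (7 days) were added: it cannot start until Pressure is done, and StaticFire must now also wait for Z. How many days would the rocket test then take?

29

Originally the rocket test takes 25 days.
With Z inserted, StaticFire now waits for max(Pressure, WetDress, Z).
New critical path: Pressure→Z→StaticFire→Integrate→Rollout = 6+7+7+5+4 = 29 ⇒ 29 days.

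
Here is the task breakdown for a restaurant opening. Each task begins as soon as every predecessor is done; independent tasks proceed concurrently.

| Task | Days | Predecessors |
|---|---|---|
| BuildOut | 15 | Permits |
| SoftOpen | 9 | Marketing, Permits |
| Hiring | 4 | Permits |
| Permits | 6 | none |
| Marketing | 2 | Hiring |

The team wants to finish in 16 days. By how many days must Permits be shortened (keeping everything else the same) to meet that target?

5

Current finish: 21 days; target: 16.
Permits is on every critical path, so each day cut from Permits cuts the finish by one (this holds down to a finish of 16).
Need 21 − 16 = 5 days off Permits → Permits becomes 1 day, finish becomes 16.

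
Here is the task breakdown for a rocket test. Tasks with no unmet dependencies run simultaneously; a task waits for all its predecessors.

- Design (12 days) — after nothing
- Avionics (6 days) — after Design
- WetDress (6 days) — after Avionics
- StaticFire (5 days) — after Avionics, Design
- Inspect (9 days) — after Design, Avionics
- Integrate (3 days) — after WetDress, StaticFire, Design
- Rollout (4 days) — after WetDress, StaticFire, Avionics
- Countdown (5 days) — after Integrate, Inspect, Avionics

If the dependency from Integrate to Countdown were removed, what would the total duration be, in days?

32

Before: longest chain Design→Avionics→WetDress→Integrate→Countdown = 12+6+6+3+5 = 32, finish 32.
Dropping Integrate→Countdown doesn't change Countdown's earliest start (27); another predecessor still binds.
The longest chain is now Design→Avionics→Inspect→Countdown = 12+6+9+5 = 32, so the project takes 32 days.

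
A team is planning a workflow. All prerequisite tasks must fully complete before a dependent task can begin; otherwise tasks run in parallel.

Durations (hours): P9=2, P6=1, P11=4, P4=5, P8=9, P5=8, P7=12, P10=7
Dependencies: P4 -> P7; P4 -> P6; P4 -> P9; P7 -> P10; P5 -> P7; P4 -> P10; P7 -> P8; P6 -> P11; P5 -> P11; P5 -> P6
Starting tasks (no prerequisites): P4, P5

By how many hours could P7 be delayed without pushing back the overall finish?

0

The longest chain is P5→P7→P8 = 8+12+9 = 29; overall finish 29 hours.
Longest path through P7: 29 hours (earliest finish 20, latest finish 20).
So P7 can slip 20 − 20 = 0 hours.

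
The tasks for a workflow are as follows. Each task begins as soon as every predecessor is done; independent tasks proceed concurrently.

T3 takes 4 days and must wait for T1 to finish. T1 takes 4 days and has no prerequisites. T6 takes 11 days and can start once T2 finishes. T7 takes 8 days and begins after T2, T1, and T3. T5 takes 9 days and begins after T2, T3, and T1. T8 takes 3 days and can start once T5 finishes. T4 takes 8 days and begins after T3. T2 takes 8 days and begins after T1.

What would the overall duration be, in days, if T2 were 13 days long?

Critical path before the change: T1→T2→T5→T8 = 4+8+9+3 = 24 giving 24 days.
Since T2 is critical, the +5 change carries straight to that chain (now 29 days).
The critical path is still T1→T2→T5→T8; finish is now 29 days.

29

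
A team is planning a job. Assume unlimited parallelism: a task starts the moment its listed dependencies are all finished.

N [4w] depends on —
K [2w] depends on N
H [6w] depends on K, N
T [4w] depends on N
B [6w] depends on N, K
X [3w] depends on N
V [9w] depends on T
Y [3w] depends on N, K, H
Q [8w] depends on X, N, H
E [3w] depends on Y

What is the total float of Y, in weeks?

Critical path: N→K→H→Q = 4+2+6+8 = 20, so the finish is 20 weeks.
Longest path through Y: 18 weeks (earliest finish 15, latest finish 17).
So Y can slip 17 − 15 = 2 weeks.

2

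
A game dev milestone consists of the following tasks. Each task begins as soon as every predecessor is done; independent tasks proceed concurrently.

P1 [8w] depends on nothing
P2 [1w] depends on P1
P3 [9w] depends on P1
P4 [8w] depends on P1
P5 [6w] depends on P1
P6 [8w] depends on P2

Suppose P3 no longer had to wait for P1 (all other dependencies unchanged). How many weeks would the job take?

Original critical path: P1→P2→P6 = 8+1+8 = 17 ⇒ 17 weeks.
Without P1→P3, P3's earliest start moves from 8 to 0.
New critical path: P1→P2→P6 = 8+1+8 = 17 ⇒ 17 weeks.

17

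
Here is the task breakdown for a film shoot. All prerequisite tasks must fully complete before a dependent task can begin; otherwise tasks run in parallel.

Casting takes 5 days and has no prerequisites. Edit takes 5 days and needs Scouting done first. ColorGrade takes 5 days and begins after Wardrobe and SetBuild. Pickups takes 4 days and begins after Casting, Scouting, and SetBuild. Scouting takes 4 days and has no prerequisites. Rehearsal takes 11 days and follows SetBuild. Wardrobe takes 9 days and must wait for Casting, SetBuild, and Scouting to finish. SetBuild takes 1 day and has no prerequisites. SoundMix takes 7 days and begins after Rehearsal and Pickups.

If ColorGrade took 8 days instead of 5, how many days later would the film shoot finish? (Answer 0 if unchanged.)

Critical path before the change: Casting→Wardrobe→ColorGrade = 5+9+5 = 19 giving 19 days.
Since ColorGrade is critical, the +3 change carries straight to that chain (now 22 days).
No other chain overtakes it, so the finish is 22 days.
Change in finish: 22 − 19 = +3 days.

3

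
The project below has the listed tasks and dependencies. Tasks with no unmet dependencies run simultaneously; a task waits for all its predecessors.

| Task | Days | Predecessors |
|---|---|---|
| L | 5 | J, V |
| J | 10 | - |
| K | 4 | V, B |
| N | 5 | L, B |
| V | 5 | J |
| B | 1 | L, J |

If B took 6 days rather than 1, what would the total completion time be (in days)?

31

The binding path is J→V→L→B→N = 10+5+5+1+5 = 26; finish at 26 days.
Since B is critical, the +5 change carries straight to that chain (now 31 days).
That remains the longest chain; total 31 days.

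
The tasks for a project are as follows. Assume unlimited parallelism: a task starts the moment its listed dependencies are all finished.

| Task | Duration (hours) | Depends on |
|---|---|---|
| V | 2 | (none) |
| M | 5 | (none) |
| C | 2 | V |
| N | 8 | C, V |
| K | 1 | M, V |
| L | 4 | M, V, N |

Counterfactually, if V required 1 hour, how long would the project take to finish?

15

Actual critical path: V→C→N→L = 2+2+8+4 = 16 ⇒ 16 hours.
V lies on that path, so at 1 hour the path becomes 15 hours.
That remains the longest chain; total 15 hours.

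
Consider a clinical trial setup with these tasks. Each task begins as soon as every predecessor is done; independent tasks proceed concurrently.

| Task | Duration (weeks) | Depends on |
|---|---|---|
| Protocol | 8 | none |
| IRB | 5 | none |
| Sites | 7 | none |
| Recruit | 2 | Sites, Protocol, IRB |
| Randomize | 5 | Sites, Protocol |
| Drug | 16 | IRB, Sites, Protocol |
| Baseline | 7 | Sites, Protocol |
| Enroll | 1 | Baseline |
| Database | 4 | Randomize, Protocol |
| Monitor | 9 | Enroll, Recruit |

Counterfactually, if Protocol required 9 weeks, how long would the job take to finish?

Baseline: Protocol→Baseline→Enroll→Monitor = 8+7+1+9 = 25 → 25 weeks.
Protocol is on the critical path; changing it to 9 makes that path 26 weeks.
No other chain overtakes it, so the finish is 26 weeks.

26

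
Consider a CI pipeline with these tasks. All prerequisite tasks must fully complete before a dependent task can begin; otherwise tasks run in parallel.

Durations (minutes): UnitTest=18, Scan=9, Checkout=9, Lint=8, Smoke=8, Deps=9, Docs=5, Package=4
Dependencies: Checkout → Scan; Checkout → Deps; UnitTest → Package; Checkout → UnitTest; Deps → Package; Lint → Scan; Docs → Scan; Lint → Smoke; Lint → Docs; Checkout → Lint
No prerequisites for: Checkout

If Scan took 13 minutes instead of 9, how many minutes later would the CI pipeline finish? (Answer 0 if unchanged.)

The binding path is Checkout→Lint→Docs→Scan = 9+8+5+9 = 31; finish at 31 minutes.
Scan is on the critical path; changing it to 13 makes that path 35 minutes.
That remains the longest chain; total 35 minutes.
Change in finish: 35 − 31 = +4 minutes.

4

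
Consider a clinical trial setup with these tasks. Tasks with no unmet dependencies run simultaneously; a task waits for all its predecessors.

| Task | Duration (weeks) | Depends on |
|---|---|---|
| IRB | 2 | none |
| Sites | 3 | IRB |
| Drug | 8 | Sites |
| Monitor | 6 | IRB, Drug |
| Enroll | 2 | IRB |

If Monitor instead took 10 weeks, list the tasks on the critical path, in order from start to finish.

IRB, Sites, Drug, Monitor

Baseline: IRB→Sites→Drug→Monitor = 2+3+8+6 = 19 → 19 weeks.
Monitor lies on that path, so at 10 weeks the path becomes 23 weeks.
No other chain overtakes it, so the finish is 23 weeks.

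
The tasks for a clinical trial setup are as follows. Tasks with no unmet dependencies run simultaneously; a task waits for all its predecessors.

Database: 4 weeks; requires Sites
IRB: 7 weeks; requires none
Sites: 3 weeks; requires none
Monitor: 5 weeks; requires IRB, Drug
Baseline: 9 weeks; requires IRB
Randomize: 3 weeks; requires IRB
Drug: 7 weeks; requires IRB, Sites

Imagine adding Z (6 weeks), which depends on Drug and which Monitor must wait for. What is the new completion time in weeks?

25

Originally the schedule takes 19 weeks.
With Z inserted, Monitor now waits for max(IRB, Drug, Z).
New critical path: IRB→Drug→Z→Monitor = 7+7+6+5 = 25 ⇒ 25 weeks.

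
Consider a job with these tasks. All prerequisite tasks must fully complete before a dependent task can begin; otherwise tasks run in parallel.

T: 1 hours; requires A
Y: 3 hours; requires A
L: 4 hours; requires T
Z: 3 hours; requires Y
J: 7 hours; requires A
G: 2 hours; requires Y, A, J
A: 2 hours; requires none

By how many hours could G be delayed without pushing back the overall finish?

0

A→J→G = 2+7+2 = 11 sets the makespan at 11 hours.
Longest path through G: 11 hours (earliest finish 11, latest finish 11).
Slack of G = 9 − 9 = 0 hours.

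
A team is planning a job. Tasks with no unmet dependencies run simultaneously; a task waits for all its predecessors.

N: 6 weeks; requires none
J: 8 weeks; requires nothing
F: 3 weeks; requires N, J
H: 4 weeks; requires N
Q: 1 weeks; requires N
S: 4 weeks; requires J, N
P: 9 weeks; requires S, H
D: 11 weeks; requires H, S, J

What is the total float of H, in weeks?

2

J→S→D = 8+4+11 = 23 sets the makespan at 23 weeks.
H finishes as early as 10 and must finish by 12.
So H can slip 12 − 10 = 2 weeks.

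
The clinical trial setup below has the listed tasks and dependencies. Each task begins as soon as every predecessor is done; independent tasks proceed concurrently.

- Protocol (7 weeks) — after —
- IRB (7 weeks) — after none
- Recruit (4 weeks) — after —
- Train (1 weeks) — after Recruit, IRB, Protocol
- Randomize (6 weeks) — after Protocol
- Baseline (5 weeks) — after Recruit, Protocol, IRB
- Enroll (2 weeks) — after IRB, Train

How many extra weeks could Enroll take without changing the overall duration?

Critical path: Protocol→Randomize = 7+6 = 13, so the finish is 13 weeks.
Longest path through Enroll: 10 weeks (earliest finish 10, latest finish 13).
Slack of Enroll = 11 − 8 = 3 weeks.

3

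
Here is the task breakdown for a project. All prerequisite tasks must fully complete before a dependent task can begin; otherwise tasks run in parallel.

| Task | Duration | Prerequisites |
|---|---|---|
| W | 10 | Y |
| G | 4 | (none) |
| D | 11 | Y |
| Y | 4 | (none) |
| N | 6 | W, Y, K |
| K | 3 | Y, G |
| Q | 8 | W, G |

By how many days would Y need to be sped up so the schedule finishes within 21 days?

1

Current finish: 22 days; target: 21.
Y is on every critical path, so each day cut from Y cuts the finish by one (this holds down to a finish of 19).
Need 22 − 21 = 1 day off Y → Y becomes 3 days, finish becomes 21.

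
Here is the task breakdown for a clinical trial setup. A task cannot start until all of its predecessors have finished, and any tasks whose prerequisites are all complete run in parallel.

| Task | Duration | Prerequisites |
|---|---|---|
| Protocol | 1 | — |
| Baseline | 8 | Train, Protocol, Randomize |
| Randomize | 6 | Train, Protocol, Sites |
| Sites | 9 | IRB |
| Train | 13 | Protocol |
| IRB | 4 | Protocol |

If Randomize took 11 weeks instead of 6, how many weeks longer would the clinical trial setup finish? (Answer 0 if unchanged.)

Actual critical path: Protocol→IRB→Sites→Randomize→Baseline = 1+4+9+6+8 = 28 ⇒ 28 weeks.
Randomize lies on that path, so at 11 weeks the path becomes 33 weeks.
That remains the longest chain; total 33 weeks.
Change in finish: 33 − 28 = +5 weeks.

5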